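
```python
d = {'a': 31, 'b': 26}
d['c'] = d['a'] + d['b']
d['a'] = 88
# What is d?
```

After line 1: d = {'a': 31, 'b': 26}
After line 2 (d['c'] = 31 + 26): d = {'a': 31, 'b': 26, 'c': 57}
After line 3: d = {'a': 88, 'b': 26, 'c': 57}

{'a': 88, 'b': 26, 'c': 57}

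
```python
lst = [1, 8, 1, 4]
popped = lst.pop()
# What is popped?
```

4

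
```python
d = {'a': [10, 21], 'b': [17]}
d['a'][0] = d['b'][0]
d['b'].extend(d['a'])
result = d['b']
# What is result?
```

After line 1: d = {'a': [10, 21], 'b': [17]}
After line 2 (a[0] = b[0] = 17): d = {'a': [17, 21], 'b': [17]}
After line 3 (b.extend(a) appends [17, 21]): d = {'a': [17, 21], 'b': [17, 17, 21]}
After line 4: result = d['b'] = [17, 17, 21]

[17, 17, 21]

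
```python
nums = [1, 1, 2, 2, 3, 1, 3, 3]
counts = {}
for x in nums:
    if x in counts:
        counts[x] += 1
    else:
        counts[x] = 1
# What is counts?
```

Initial: counts = {}, nums = [1, 1, 2, 2, 3, 1, 3, 3]
See 1: counts = {1: 1}
See 1: counts = {1: 2}
See 2: counts = {1: 2, 2: 1}
See 2: counts = {1: 2, 2: 2}
See 3: counts = {1: 2, 2: 2, 3: 1}
See 1: counts = {1: 3, 2: 2, 3: 1}
See 3: counts = {1: 3, 2: 2, 3: 2}
See 3: counts = {1: 3, 2: 2, 3: 3}

{1: 3, 2: 2, 3: 3}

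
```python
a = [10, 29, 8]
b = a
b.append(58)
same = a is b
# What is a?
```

After line 1: a = [10, 29, 8]
After line 2 (b = a is an alias, same object): a = [10, 29, 8], b = [10, 29, 8]
After line 3 (b.append mutates the shared list): a = [10, 29, 8, 58], b = [10, 29, 8, 58]
After line 4 (same = a is b; same object -> True): same = True

[10, 29, 8, 58]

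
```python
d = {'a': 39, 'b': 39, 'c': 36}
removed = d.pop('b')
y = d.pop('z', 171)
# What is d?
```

After line 1: d = {'a': 39, 'b': 39, 'c': 36}
After line 2 (pop 'b' returns 39): d = {'a': 39, 'c': 36}, removed = 39
After line 3 (pop 'z' missing, returns default 171): d = {'a': 39, 'c': 36}, y = 171

{'a': 39, 'c': 36}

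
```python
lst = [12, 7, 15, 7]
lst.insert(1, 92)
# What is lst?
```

[12, 92, 7, 15, 7]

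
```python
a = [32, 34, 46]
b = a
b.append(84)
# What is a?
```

After line 1: a = [32, 34, 46]
After line 2 (b = a is an alias, same object): a = [32, 34, 46], b = [32, 34, 46]
After line 3 (b.append mutates the shared list): a = [32, 34, 46, 84], b = [32, 34, 46, 84]

[32, 34, 46, 84]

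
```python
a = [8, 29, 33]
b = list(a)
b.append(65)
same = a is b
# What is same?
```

After line 1: a = [8, 29, 33]
After line 2 (b = list(a) is a shallow copy, new object): a = [8, 29, 33], b = [8, 29, 33]
After line 3 (append only mutates b): a = [8, 29, 33], b = [8, 29, 33, 65]
After line 4 (same = a is b; different objects -> False): same = False

False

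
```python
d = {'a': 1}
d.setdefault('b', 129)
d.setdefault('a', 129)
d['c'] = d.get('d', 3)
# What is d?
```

After line 1: d = {'a': 1}
After line 2 (setdefault adds 'b'=129): d = {'a': 1, 'b': 129}
After line 3 (setdefault 'a' no-op, already exists): d = {'a': 1, 'b': 129}
After line 4 (get('d', 3) returns default since 'd' not in d): d = {'a': 1, 'b': 129, 'c': 3}

{'a': 1, 'b': 129, 'c': 3}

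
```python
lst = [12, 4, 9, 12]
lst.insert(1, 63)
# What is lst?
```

[12, 63, 4, 9, 12]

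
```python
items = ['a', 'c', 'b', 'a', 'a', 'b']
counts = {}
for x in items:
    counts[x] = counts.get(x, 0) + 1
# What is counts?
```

Initial: counts = {}, items = ['a', 'c', 'b', 'a', 'a', 'b']
See 'a': counts = {'a': 1}
See 'c': counts = {'a': 1, 'c': 1}
See 'b': counts = {'a': 1, 'c': 1, 'b': 1}
See 'a': counts = {'a': 2, 'c': 1, 'b': 1}
See 'a': counts = {'a': 3, 'c': 1, 'b': 1}
See 'b': counts = {'a': 3, 'c': 1, 'b': 2}

{'a': 3, 'c': 1, 'b': 2}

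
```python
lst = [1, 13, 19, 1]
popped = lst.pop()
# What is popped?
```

1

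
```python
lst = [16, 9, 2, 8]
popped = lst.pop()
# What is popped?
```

8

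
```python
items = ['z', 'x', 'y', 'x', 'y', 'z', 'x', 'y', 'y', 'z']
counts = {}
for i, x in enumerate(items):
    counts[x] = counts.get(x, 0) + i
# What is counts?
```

Initial: counts = {}, items = ['z', 'x', 'y', 'x', 'y', 'z', 'x', 'y', 'y', 'z']
i=0, x='z': counts = {'z': 0}
i=1, x='x': counts = {'z': 0, 'x': 1}
i=2, x='y': counts = {'z': 0, 'x': 1, 'y': 2}
i=3, x='x': counts = {'z': 0, 'x': 4, 'y': 2}
i=4, x='y': counts = {'z': 0, 'x': 4, 'y': 6}
i=5, x='z': counts = {'z': 5, 'x': 4, 'y': 6}
i=6, x='x': counts = {'z': 5, 'x': 10, 'y': 6}
i=7, x='y': counts = {'z': 5, 'x': 10, 'y': 13}
i=8, x='y': counts = {'z': 5, 'x': 10, 'y': 21}
i=9, x='z': counts = {'z': 14, 'x': 10, 'y': 21}

{'z': 14, 'x': 10, 'y': 21}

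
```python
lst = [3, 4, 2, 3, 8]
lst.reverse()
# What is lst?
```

[8, 3, 2, 4, 3]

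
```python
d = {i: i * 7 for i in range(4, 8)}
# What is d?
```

{4: 28, 5: 35, 6: 42, 7: 49}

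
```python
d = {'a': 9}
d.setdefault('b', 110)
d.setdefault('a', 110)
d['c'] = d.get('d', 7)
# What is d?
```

After line 1: d = {'a': 9}
After line 2 (setdefault adds 'b'=110): d = {'a': 9, 'b': 110}
After line 3 (setdefault 'a' no-op, already exists): d = {'a': 9, 'b': 110}
After line 4 (get('d', 7) returns default since 'd' not in d): d = {'a': 9, 'b': 110, 'c': 7}

{'a': 9, 'b': 110, 'c': 7}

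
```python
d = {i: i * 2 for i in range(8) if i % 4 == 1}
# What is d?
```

{1: 2, 5: 10}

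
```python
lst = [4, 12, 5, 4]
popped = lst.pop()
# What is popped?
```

4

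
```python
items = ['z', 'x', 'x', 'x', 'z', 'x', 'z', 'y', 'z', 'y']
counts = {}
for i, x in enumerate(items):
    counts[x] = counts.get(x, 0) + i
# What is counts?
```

Initial: counts = {}, items = ['z', 'x', 'x', 'x', 'z', 'x', 'z', 'y', 'z', 'y']
i=0, x='z': counts = {'z': 0}
i=1, x='x': counts = {'z': 0, 'x': 1}
i=2, x='x': counts = {'z': 0, 'x': 3}
i=3, x='x': counts = {'z': 0, 'x': 6}
i=4, x='z': counts = {'z': 4, 'x': 6}
i=5, x='x': counts = {'z': 4, 'x': 11}
i=6, x='z': counts = {'z': 10, 'x': 11}
i=7, x='y': counts = {'z': 10, 'x': 11, 'y': 7}
i=8, x='z': counts = {'z': 18, 'x': 11, 'y': 7}
i=9, x='y': counts = {'z': 18, 'x': 11, 'y': 16}

{'z': 18, 'x': 11, 'y': 16}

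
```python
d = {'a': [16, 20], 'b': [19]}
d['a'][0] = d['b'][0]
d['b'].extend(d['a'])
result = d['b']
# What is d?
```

After line 1: d = {'a': [16, 20], 'b': [19]}
After line 2 (a[0] = b[0] = 19): d = {'a': [19, 20], 'b': [19]}
After line 3 (b.extend(a) appends [19, 20]): d = {'a': [19, 20], 'b': [19, 19, 20]}
After line 4: result = d['b'] = [19, 19, 20]

{'a': [19, 20], 'b': [19, 19, 20]}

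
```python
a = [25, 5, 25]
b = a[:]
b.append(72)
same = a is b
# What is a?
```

After line 1: a = [25, 5, 25]
After line 2 (b = a[:] is a shallow copy, new object): a = [25, 5, 25], b = [25, 5, 25]
After line 3 (append only mutates b): a = [25, 5, 25], b = [25, 5, 25, 72]
After line 4 (same = a is b; different objects -> False): same = False

[25, 5, 25]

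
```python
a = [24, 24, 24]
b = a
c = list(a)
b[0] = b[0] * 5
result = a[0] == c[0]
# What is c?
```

After line 1: a = [24, 24, 24]
After line 2 (b = a, alias): a = [24, 24, 24], b = [24, 24, 24]
After line 3 (c = list(a) is a copy, new object): c = [24, 24, 24]
After line 4 (b[0] = 24 * 5 = 120; mutates shared a/b): a = b = [120, 24, 24], c = [24, 24, 24]
After line 5 (a[0] = 120, c[0] = 24; result = False)

[24, 24, 24]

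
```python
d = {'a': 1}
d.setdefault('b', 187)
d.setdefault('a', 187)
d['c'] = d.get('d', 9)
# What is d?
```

After line 1: d = {'a': 1}
After line 2 (setdefault adds 'b'=187): d = {'a': 1, 'b': 187}
After line 3 (setdefault 'a' no-op, already exists): d = {'a': 1, 'b': 187}
After line 4 (get('d', 9) returns default since 'd' not in d): d = {'a': 1, 'b': 187, 'c': 9}

{'a': 1, 'b': 187, 'c': 9}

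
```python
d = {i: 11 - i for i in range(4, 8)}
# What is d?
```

{4: 7, 5: 6, 6: 5, 7: 4}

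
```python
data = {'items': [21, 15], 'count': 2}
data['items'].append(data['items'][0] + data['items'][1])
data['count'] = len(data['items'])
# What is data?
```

After line 1: data = {'items': [21, 15], 'count': 2}
After line 2 (append 21 + 15 = 36): data = {'items': [21, 15, 36], 'count': 2}
After line 3 (count = len(items) = 3): data = {'items': [21, 15, 36], 'count': 3}

{'items': [21, 15, 36], 'count': 3}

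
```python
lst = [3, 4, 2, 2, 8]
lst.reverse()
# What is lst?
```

[8, 2, 2, 4, 3]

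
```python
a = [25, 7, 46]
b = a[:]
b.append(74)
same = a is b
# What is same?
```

After line 1: a = [25, 7, 46]
After line 2 (b = a[:] is a shallow copy, new object): a = [25, 7, 46], b = [25, 7, 46]
After line 3 (append only mutates b): a = [25, 7, 46], b = [25, 7, 46, 74]
After line 4 (same = a is b; different objects -> False): same = False

False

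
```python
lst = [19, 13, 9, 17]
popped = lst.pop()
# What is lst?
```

[19, 13, 9]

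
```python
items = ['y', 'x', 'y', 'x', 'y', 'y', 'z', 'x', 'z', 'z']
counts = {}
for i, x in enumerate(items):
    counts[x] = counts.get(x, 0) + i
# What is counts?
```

Initial: counts = {}, items = ['y', 'x', 'y', 'x', 'y', 'y', 'z', 'x', 'z', 'z']
i=0, x='y': counts = {'y': 0}
i=1, x='x': counts = {'y': 0, 'x': 1}
i=2, x='y': counts = {'y': 2, 'x': 1}
i=3, x='x': counts = {'y': 2, 'x': 4}
i=4, x='y': counts = {'y': 6, 'x': 4}
i=5, x='y': counts = {'y': 11, 'x': 4}
i=6, x='z': counts = {'y': 11, 'x': 4, 'z': 6}
i=7, x='x': counts = {'y': 11, 'x': 11, 'z': 6}
i=8, x='z': counts = {'y': 11, 'x': 11, 'z': 14}
i=9, x='z': counts = {'y': 11, 'x': 11, 'z': 23}

{'y': 11, 'x': 11, 'z': 23}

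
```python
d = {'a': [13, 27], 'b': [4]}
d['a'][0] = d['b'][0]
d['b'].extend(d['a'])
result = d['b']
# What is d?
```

After line 1: d = {'a': [13, 27], 'b': [4]}
After line 2 (a[0] = b[0] = 4): d = {'a': [4, 27], 'b': [4]}
After line 3 (b.extend(a) appends [4, 27]): d = {'a': [4, 27], 'b': [4, 4, 27]}
After line 4: result = d['b'] = [4, 4, 27]

{'a': [4, 27], 'b': [4, 4, 27]}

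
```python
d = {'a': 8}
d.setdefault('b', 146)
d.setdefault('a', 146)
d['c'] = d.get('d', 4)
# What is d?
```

After line 1: d = {'a': 8}
After line 2 (setdefault adds 'b'=146): d = {'a': 8, 'b': 146}
After line 3 (setdefault 'a' no-op, already exists): d = {'a': 8, 'b': 146}
After line 4 (get('d', 4) returns default since 'd' not in d): d = {'a': 8, 'b': 146, 'c': 4}

{'a': 8, 'b': 146, 'c': 4}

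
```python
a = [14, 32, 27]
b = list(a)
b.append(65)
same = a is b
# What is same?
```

After line 1: a = [14, 32, 27]
After line 2 (b = list(a) is a shallow copy, new object): a = [14, 32, 27], b = [14, 32, 27]
After line 3 (append only mutates b): a = [14, 32, 27], b = [14, 32, 27, 65]
After line 4 (same = a is b; different objects -> False): same = False

False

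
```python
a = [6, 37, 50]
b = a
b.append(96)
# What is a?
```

After line 1: a = [6, 37, 50]
After line 2 (b = a is an alias, same object): a = [6, 37, 50], b = [6, 37, 50]
After line 3 (b.append mutates the shared list): a = [6, 37, 50, 96], b = [6, 37, 50, 96]

[6, 37, 50, 96]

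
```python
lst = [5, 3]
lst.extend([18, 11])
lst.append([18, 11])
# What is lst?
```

After line 1: lst = [5, 3]
After line 2 (extend unpacks [18, 11]): lst = [5, 3, 18, 11]
After line 3 (append adds [18, 11] as single element): lst = [5, 3, 18, 11, [18, 11]]

[5, 3, 18, 11, [18, 11]]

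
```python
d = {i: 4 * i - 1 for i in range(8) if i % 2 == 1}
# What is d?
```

{1: 3, 3: 11, 5: 19, 7: 27}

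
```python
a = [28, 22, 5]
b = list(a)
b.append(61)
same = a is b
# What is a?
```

After line 1: a = [28, 22, 5]
After line 2 (b = list(a) is a shallow copy, new object): a = [28, 22, 5], b = [28, 22, 5]
After line 3 (append only mutates b): a = [28, 22, 5], b = [28, 22, 5, 61]
After line 4 (same = a is b; different objects -> False): same = False

[28, 22, 5]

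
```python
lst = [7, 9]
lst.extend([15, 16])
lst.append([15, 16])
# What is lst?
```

After line 1: lst = [7, 9]
After line 2 (extend unpacks [15, 16]): lst = [7, 9, 15, 16]
After line 3 (append adds [15, 16] as single element): lst = [7, 9, 15, 16, [15, 16]]

[7, 9, 15, 16, [15, 16]]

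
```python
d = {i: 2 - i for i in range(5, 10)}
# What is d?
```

{5: -3, 6: -4, 7: -5, 8: -6, 9: -7}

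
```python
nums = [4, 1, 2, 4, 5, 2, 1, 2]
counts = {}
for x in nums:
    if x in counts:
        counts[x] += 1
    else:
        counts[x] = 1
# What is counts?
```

Initial: counts = {}, nums = [4, 1, 2, 4, 5, 2, 1, 2]
See 4: counts = {4: 1}
See 1: counts = {4: 1, 1: 1}
See 2: counts = {4: 1, 1: 1, 2: 1}
See 4: counts = {4: 2, 1: 1, 2: 1}
See 5: counts = {4: 2, 1: 1, 2: 1, 5: 1}
See 2: counts = {4: 2, 1: 1, 2: 2, 5: 1}
See 1: counts = {4: 2, 1: 2, 2: 2, 5: 1}
See 2: counts = {4: 2, 1: 2, 2: 3, 5: 1}

{4: 2, 1: 2, 2: 3, 5: 1}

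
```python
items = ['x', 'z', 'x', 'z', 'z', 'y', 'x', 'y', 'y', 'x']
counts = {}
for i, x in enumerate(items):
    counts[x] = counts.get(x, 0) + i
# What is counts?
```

Initial: counts = {}, items = ['x', 'z', 'x', 'z', 'z', 'y', 'x', 'y', 'y', 'x']
i=0, x='x': counts = {'x': 0}
i=1, x='z': counts = {'x': 0, 'z': 1}
i=2, x='x': counts = {'x': 2, 'z': 1}
i=3, x='z': counts = {'x': 2, 'z': 4}
i=4, x='z': counts = {'x': 2, 'z': 8}
i=5, x='y': counts = {'x': 2, 'z': 8, 'y': 5}
i=6, x='x': counts = {'x': 8, 'z': 8, 'y': 5}
i=7, x='y': counts = {'x': 8, 'z': 8, 'y': 12}
i=8, x='y': counts = {'x': 8, 'z': 8, 'y': 20}
i=9, x='x': counts = {'x': 17, 'z': 8, 'y': 20}

{'x': 17, 'z': 8, 'y': 20}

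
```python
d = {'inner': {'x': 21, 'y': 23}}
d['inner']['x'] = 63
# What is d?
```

After line 1: d = {'inner': {'x': 21, 'y': 23}}
After line 2 (inner x overwritten): d = {'inner': {'x': 63, 'y': 23}}

{'inner': {'x': 63, 'y': 23}}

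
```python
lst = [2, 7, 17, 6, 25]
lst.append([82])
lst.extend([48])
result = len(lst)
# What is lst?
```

After line 1: lst = [2, 7, 17, 6, 25]
After line 2 (append adds [82] as single element): lst = [2, 7, 17, 6, 25, [82]]
After line 3 (extend unpacks [48], adds 48): lst = [2, 7, 17, 6, 25, [82], 48]
After line 4: result = len(lst) = 7

[2, 7, 17, 6, 25, [82], 48]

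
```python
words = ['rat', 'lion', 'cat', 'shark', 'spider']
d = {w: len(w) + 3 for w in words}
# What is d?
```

{'rat': 6, 'lion': 7, 'cat': 6, 'shark': 8, 'spider': 9}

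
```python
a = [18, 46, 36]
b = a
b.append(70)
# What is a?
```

After line 1: a = [18, 46, 36]
After line 2 (b = a is an alias, same object): a = [18, 46, 36], b = [18, 46, 36]
After line 3 (b.append mutates the shared list): a = [18, 46, 36, 70], b = [18, 46, 36, 70]

[18, 46, 36, 70]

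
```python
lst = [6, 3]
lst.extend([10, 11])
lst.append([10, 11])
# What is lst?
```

After line 1: lst = [6, 3]
After line 2 (extend unpacks [10, 11]): lst = [6, 3, 10, 11]
After line 3 (append adds [10, 11] as single element): lst = [6, 3, 10, 11, [10, 11]]

[6, 3, 10, 11, [10, 11]]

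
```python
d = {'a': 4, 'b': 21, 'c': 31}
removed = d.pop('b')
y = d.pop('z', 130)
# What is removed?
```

After line 1: d = {'a': 4, 'b': 21, 'c': 31}
After line 2 (pop 'b' returns 21): d = {'a': 4, 'c': 31}, removed = 21
After line 3 (pop 'z' missing, returns default 130): d = {'a': 4, 'c': 31}, y = 130

21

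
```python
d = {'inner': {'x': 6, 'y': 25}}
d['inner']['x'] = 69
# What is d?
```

After line 1: d = {'inner': {'x': 6, 'y': 25}}
After line 2 (inner x overwritten): d = {'inner': {'x': 69, 'y': 25}}

{'inner': {'x': 69, 'y': 25}}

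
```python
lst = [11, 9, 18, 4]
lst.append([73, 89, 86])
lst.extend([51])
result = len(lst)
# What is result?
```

After line 1: lst = [11, 9, 18, 4]
After line 2 (append adds [73, 89, 86] as single element): lst = [11, 9, 18, 4, [73, 89, 86]]
After line 3 (extend unpacks [51], adds 51): lst = [11, 9, 18, 4, [73, 89, 86], 51]
After line 4: result = len(lst) = 6

6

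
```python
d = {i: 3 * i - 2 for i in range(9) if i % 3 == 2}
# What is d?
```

{2: 4, 5: 13, 8: 22}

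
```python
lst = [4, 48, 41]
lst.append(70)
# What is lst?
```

[4, 48, 41, 70]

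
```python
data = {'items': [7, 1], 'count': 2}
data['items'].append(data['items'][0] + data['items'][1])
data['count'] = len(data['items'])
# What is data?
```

After line 1: data = {'items': [7, 1], 'count': 2}
After line 2 (append 7 + 1 = 8): data = {'items': [7, 1, 8], 'count': 2}
After line 3 (count = len(items) = 3): data = {'items': [7, 1, 8], 'count': 3}

{'items': [7, 1, 8], 'count': 3}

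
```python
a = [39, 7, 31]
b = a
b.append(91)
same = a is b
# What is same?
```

After line 1: a = [39, 7, 31]
After line 2 (b = a is an alias, same object): a = [39, 7, 31], b = [39, 7, 31]
After line 3 (b.append mutates the shared list): a = [39, 7, 31, 91], b = [39, 7, 31, 91]
After line 4 (same = a is b; same object -> True): same = True

True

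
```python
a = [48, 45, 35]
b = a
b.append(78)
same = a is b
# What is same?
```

After line 1: a = [48, 45, 35]
After line 2 (b = a is an alias, same object): a = [48, 45, 35], b = [48, 45, 35]
After line 3 (b.append mutates the shared list): a = [48, 45, 35, 78], b = [48, 45, 35, 78]
After line 4 (same = a is b; same object -> True): same = True

True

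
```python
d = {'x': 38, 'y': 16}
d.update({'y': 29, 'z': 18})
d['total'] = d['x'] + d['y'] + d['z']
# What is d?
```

After line 1: d = {'x': 38, 'y': 16}
After line 2 (y overwritten, z added): d = {'x': 38, 'y': 29, 'z': 18}
After line 3 (total = 38 + 29 + 18 = 85): d = {'x': 38, 'y': 29, 'z': 18, 'total': 85}

{'x': 38, 'y': 29, 'z': 18, 'total': 85}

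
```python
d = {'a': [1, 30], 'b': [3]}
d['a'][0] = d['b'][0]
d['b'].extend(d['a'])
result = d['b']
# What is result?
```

After line 1: d = {'a': [1, 30], 'b': [3]}
After line 2 (a[0] = b[0] = 3): d = {'a': [3, 30], 'b': [3]}
After line 3 (b.extend(a) appends [3, 30]): d = {'a': [3, 30], 'b': [3, 3, 30]}
After line 4: result = d['b'] = [3, 3, 30]

[3, 3, 30]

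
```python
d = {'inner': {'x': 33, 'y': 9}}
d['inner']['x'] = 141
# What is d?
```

After line 1: d = {'inner': {'x': 33, 'y': 9}}
After line 2 (inner x overwritten): d = {'inner': {'x': 141, 'y': 9}}

{'inner': {'x': 141, 'y': 9}}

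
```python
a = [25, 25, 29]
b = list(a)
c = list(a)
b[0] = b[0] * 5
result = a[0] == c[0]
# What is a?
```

After line 1: a = [25, 25, 29]
After line 2 (b = list(a), copy): a = [25, 25, 29], b = [25, 25, 29]
After line 3 (c = list(a) is a copy, new object): c = [25, 25, 29]
After line 4 (b[0] = 25 * 5 = 125; only b mutates (copy)): a = [25, 25, 29], b = [125, 25, 29], c = [25, 25, 29]
After line 5 (a[0] = 25, c[0] = 25; result = True)

[25, 25, 29]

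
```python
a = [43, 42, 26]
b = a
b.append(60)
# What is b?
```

After line 1: a = [43, 42, 26]
After line 2 (b = a is an alias, same object): a = [43, 42, 26], b = [43, 42, 26]
After line 3 (b.append mutates the shared list): a = [43, 42, 26, 60], b = [43, 42, 26, 60]

[43, 42, 26, 60]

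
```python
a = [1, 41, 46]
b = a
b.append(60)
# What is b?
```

After line 1: a = [1, 41, 46]
After line 2 (b = a is an alias, same object): a = [1, 41, 46], b = [1, 41, 46]
After line 3 (b.append mutates the shared list): a = [1, 41, 46, 60], b = [1, 41, 46, 60]

[1, 41, 46, 60]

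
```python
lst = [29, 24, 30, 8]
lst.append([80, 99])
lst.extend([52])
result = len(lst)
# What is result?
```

After line 1: lst = [29, 24, 30, 8]
After line 2 (append adds [80, 99] as single element): lst = [29, 24, 30, 8, [80, 99]]
After line 3 (extend unpacks [52], adds 52): lst = [29, 24, 30, 8, [80, 99], 52]
After line 4: result = len(lst) = 6

6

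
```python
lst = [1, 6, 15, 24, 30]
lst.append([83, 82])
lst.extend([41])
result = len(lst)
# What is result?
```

After line 1: lst = [1, 6, 15, 24, 30]
After line 2 (append adds [83, 82] as single element): lst = [1, 6, 15, 24, 30, [83, 82]]
After line 3 (extend unpacks [41], adds 41): lst = [1, 6, 15, 24, 30, [83, 82], 41]
After line 4: result = len(lst) = 7

7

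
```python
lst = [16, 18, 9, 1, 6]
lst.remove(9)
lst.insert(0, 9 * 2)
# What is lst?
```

After line 1: lst = [16, 18, 9, 1, 6]
After line 2 (remove first 9): lst = [16, 18, 1, 6]
After line 3 (insert 18 at index 0): lst = [18, 16, 18, 1, 6]

[18, 16, 18, 1, 6]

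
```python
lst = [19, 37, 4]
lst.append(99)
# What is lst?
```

[19, 37, 4, 99]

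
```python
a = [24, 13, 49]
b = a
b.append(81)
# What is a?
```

After line 1: a = [24, 13, 49]
After line 2 (b = a is an alias, same object): a = [24, 13, 49], b = [24, 13, 49]
After line 3 (b.append mutates the shared list): a = [24, 13, 49, 81], b = [24, 13, 49, 81]

[24, 13, 49, 81]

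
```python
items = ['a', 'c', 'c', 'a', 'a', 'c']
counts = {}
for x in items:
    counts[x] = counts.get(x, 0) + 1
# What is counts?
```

Initial: counts = {}, items = ['a', 'c', 'c', 'a', 'a', 'c']
See 'a': counts = {'a': 1}
See 'c': counts = {'a': 1, 'c': 1}
See 'c': counts = {'a': 1, 'c': 2}
See 'a': counts = {'a': 2, 'c': 2}
See 'a': counts = {'a': 3, 'c': 2}
See 'c': counts = {'a': 3, 'c': 3}

{'a': 3, 'c': 3}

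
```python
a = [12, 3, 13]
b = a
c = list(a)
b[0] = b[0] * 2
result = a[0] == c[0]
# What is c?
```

After line 1: a = [12, 3, 13]
After line 2 (b = a, alias): a = [12, 3, 13], b = [12, 3, 13]
After line 3 (c = list(a) is a copy, new object): c = [12, 3, 13]
After line 4 (b[0] = 12 * 2 = 24; mutates shared a/b): a = b = [24, 3, 13], c = [12, 3, 13]
After line 5 (a[0] = 24, c[0] = 12; result = False)

[12, 3, 13]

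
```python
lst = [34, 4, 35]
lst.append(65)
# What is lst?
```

[34, 4, 35, 65]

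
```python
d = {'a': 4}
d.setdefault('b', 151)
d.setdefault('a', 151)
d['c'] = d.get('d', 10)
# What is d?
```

After line 1: d = {'a': 4}
After line 2 (setdefault adds 'b'=151): d = {'a': 4, 'b': 151}
After line 3 (setdefault 'a' no-op, already exists): d = {'a': 4, 'b': 151}
After line 4 (get('d', 10) returns default since 'd' not in d): d = {'a': 4, 'b': 151, 'c': 10}

{'a': 4, 'b': 151, 'c': 10}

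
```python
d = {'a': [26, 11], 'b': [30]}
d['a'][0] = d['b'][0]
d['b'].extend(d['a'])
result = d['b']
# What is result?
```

After line 1: d = {'a': [26, 11], 'b': [30]}
After line 2 (a[0] = b[0] = 30): d = {'a': [30, 11], 'b': [30]}
After line 3 (b.extend(a) appends [30, 11]): d = {'a': [30, 11], 'b': [30, 30, 11]}
After line 4: result = d['b'] = [30, 30, 11]

[30, 30, 11]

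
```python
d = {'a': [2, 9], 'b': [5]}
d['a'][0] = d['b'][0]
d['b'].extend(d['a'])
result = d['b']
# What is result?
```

After line 1: d = {'a': [2, 9], 'b': [5]}
After line 2 (a[0] = b[0] = 5): d = {'a': [5, 9], 'b': [5]}
After line 3 (b.extend(a) appends [5, 9]): d = {'a': [5, 9], 'b': [5, 5, 9]}
After line 4: result = d['b'] = [5, 5, 9]

[5, 5, 9]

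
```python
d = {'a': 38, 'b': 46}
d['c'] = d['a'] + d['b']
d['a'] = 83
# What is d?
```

After line 1: d = {'a': 38, 'b': 46}
After line 2 (d['c'] = 38 + 46): d = {'a': 38, 'b': 46, 'c': 84}
After line 3: d = {'a': 83, 'b': 46, 'c': 84}

{'a': 83, 'b': 46, 'c': 84}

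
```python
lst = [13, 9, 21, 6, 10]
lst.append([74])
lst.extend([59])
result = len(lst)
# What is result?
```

After line 1: lst = [13, 9, 21, 6, 10]
After line 2 (append adds [74] as single element): lst = [13, 9, 21, 6, 10, [74]]
After line 3 (extend unpacks [59], adds 59): lst = [13, 9, 21, 6, 10, [74], 59]
After line 4: result = len(lst) = 7

7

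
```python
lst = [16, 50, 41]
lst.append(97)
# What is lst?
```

[16, 50, 41, 97]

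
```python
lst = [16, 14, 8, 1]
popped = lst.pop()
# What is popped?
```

1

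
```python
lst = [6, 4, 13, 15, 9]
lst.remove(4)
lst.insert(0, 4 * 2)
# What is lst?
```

After line 1: lst = [6, 4, 13, 15, 9]
After line 2 (remove first 4): lst = [6, 13, 15, 9]
After line 3 (insert 8 at index 0): lst = [8, 6, 13, 15, 9]

[8, 6, 13, 15, 9]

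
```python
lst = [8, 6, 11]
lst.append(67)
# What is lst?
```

[8, 6, 11, 67]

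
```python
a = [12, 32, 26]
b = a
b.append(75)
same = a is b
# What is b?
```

After line 1: a = [12, 32, 26]
After line 2 (b = a is an alias, same object): a = [12, 32, 26], b = [12, 32, 26]
After line 3 (b.append mutates the shared list): a = [12, 32, 26, 75], b = [12, 32, 26, 75]
After line 4 (same = a is b; same object -> True): same = True

[12, 32, 26, 75]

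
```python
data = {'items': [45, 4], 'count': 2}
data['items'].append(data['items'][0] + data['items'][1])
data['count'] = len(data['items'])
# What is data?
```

After line 1: data = {'items': [45, 4], 'count': 2}
After line 2 (append 45 + 4 = 49): data = {'items': [45, 4, 49], 'count': 2}
After line 3 (count = len(items) = 3): data = {'items': [45, 4, 49], 'count': 3}

{'items': [45, 4, 49], 'count': 3}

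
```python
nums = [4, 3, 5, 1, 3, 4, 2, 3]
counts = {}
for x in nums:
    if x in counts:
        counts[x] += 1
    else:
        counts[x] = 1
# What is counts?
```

Initial: counts = {}, nums = [4, 3, 5, 1, 3, 4, 2, 3]
See 4: counts = {4: 1}
See 3: counts = {4: 1, 3: 1}
See 5: counts = {4: 1, 3: 1, 5: 1}
See 1: counts = {4: 1, 3: 1, 5: 1, 1: 1}
See 3: counts = {4: 1, 3: 2, 5: 1, 1: 1}
See 4: counts = {4: 2, 3: 2, 5: 1, 1: 1}
See 2: counts = {4: 2, 3: 2, 5: 1, 1: 1, 2: 1}
See 3: counts = {4: 2, 3: 3, 5: 1, 1: 1, 2: 1}

{4: 2, 3: 3, 5: 1, 1: 1, 2: 1}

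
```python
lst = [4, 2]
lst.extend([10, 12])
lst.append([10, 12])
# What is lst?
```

After line 1: lst = [4, 2]
After line 2 (extend unpacks [10, 12]): lst = [4, 2, 10, 12]
After line 3 (append adds [10, 12] as single element): lst = [4, 2, 10, 12, [10, 12]]

[4, 2, 10, 12, [10, 12]]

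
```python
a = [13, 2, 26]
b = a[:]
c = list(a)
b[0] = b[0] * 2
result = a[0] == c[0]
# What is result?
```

After line 1: a = [13, 2, 26]
After line 2 (b = a[:], copy): a = [13, 2, 26], b = [13, 2, 26]
After line 3 (c = list(a) is a copy, new object): c = [13, 2, 26]
After line 4 (b[0] = 13 * 2 = 26; only b mutates (copy)): a = [13, 2, 26], b = [26, 2, 26], c = [13, 2, 26]
After line 5 (a[0] = 13, c[0] = 13; result = True)

True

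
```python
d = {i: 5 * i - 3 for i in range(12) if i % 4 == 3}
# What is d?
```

{3: 12, 7: 32, 11: 52}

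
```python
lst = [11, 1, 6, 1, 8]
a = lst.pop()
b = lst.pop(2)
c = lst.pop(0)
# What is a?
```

After line 1: lst = [11, 1, 6, 1, 8]
After line 2 (pop() -> a = 8): lst = [11, 1, 6, 1]
After line 3 (pop(2) -> b = 6): lst = [11, 1, 1]
After line 4 (pop(0) -> c = 11): lst = [1, 1]

8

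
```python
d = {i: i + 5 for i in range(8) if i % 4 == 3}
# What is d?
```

{3: 8, 7: 12}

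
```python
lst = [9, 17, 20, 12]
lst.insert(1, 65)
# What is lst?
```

[9, 65, 17, 20, 12]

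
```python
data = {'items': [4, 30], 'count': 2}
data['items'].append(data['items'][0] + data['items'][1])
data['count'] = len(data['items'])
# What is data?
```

After line 1: data = {'items': [4, 30], 'count': 2}
After line 2 (append 4 + 30 = 34): data = {'items': [4, 30, 34], 'count': 2}
After line 3 (count = len(items) = 3): data = {'items': [4, 30, 34], 'count': 3}

{'items': [4, 30, 34], 'count': 3}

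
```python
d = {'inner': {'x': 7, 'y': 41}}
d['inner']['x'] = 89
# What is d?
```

After line 1: d = {'inner': {'x': 7, 'y': 41}}
After line 2 (inner x overwritten): d = {'inner': {'x': 89, 'y': 41}}

{'inner': {'x': 89, 'y': 41}}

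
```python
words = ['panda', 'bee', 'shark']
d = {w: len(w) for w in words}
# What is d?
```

{'panda': 5, 'bee': 3, 'shark': 5}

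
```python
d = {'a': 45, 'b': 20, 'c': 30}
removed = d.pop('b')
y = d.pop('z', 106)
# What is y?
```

After line 1: d = {'a': 45, 'b': 20, 'c': 30}
After line 2 (pop 'b' returns 20): d = {'a': 45, 'c': 30}, removed = 20
After line 3 (pop 'z' missing, returns default 106): d = {'a': 45, 'c': 30}, y = 106

106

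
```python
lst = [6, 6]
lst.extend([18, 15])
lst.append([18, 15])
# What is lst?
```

After line 1: lst = [6, 6]
After line 2 (extend unpacks [18, 15]): lst = [6, 6, 18, 15]
After line 3 (append adds [18, 15] as single element): lst = [6, 6, 18, 15, [18, 15]]

[6, 6, 18, 15, [18, 15]]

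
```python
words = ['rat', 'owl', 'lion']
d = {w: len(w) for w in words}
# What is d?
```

{'rat': 3, 'owl': 3, 'lion': 4}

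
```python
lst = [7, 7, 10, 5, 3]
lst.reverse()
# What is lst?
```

[3, 5, 10, 7, 7]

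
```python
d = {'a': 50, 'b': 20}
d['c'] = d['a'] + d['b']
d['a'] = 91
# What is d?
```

After line 1: d = {'a': 50, 'b': 20}
After line 2 (d['c'] = 50 + 20): d = {'a': 50, 'b': 20, 'c': 70}
After line 3: d = {'a': 91, 'b': 20, 'c': 70}

{'a': 91, 'b': 20, 'c': 70}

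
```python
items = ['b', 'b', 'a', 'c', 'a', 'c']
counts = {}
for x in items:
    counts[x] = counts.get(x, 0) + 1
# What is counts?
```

Initial: counts = {}, items = ['b', 'b', 'a', 'c', 'a', 'c']
See 'b': counts = {'b': 1}
See 'b': counts = {'b': 2}
See 'a': counts = {'b': 2, 'a': 1}
See 'c': counts = {'b': 2, 'a': 1, 'c': 1}
See 'a': counts = {'b': 2, 'a': 2, 'c': 1}
See 'c': counts = {'b': 2, 'a': 2, 'c': 2}

{'b': 2, 'a': 2, 'c': 2}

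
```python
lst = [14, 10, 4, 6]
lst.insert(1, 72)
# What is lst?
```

[14, 72, 10, 4, 6]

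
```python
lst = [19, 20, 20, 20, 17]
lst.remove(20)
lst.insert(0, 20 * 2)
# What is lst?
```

After line 1: lst = [19, 20, 20, 20, 17]
After line 2 (remove first 20): lst = [19, 20, 20, 17]
After line 3 (insert 40 at index 0): lst = [40, 19, 20, 20, 17]

[40, 19, 20, 20, 17]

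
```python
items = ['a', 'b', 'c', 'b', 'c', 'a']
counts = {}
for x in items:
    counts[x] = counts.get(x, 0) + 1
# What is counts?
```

Initial: counts = {}, items = ['a', 'b', 'c', 'b', 'c', 'a']
See 'a': counts = {'a': 1}
See 'b': counts = {'a': 1, 'b': 1}
See 'c': counts = {'a': 1, 'b': 1, 'c': 1}
See 'b': counts = {'a': 1, 'b': 2, 'c': 1}
See 'c': counts = {'a': 1, 'b': 2, 'c': 2}
See 'a': counts = {'a': 2, 'b': 2, 'c': 2}

{'a': 2, 'b': 2, 'c': 2}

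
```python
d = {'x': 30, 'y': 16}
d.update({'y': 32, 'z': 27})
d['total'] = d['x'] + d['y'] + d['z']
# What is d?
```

After line 1: d = {'x': 30, 'y': 16}
After line 2 (y overwritten, z added): d = {'x': 30, 'y': 32, 'z': 27}
After line 3 (total = 30 + 32 + 27 = 89): d = {'x': 30, 'y': 32, 'z': 27, 'total': 89}

{'x': 30, 'y': 32, 'z': 27, 'total': 89}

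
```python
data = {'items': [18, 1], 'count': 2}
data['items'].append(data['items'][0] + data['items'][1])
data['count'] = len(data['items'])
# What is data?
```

After line 1: data = {'items': [18, 1], 'count': 2}
After line 2 (append 18 + 1 = 19): data = {'items': [18, 1, 19], 'count': 2}
After line 3 (count = len(items) = 3): data = {'items': [18, 1, 19], 'count': 3}

{'items': [18, 1, 19], 'count': 3}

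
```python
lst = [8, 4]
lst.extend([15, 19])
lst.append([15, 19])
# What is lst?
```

After line 1: lst = [8, 4]
After line 2 (extend unpacks [15, 19]): lst = [8, 4, 15, 19]
After line 3 (append adds [15, 19] as single element): lst = [8, 4, 15, 19, [15, 19]]

[8, 4, 15, 19, [15, 19]]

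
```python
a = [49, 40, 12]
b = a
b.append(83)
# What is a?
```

After line 1: a = [49, 40, 12]
After line 2 (b = a is an alias, same object): a = [49, 40, 12], b = [49, 40, 12]
After line 3 (b.append mutates the shared list): a = [49, 40, 12, 83], b = [49, 40, 12, 83]

[49, 40, 12, 83]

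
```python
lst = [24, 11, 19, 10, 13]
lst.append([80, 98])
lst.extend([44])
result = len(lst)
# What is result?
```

After line 1: lst = [24, 11, 19, 10, 13]
After line 2 (append adds [80, 98] as single element): lst = [24, 11, 19, 10, 13, [80, 98]]
After line 3 (extend unpacks [44], adds 44): lst = [24, 11, 19, 10, 13, [80, 98], 44]
After line 4: result = len(lst) = 7

7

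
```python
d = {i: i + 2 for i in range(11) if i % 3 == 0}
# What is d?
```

{0: 2, 3: 5, 6: 8, 9: 11}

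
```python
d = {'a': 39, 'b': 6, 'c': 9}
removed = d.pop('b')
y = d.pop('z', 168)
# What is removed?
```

After line 1: d = {'a': 39, 'b': 6, 'c': 9}
After line 2 (pop 'b' returns 6): d = {'a': 39, 'c': 9}, removed = 6
After line 3 (pop 'z' missing, returns default 168): d = {'a': 39, 'c': 9}, y = 168

6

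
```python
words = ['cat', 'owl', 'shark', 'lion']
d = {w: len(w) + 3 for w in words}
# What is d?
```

{'cat': 6, 'owl': 6, 'shark': 8, 'lion': 7}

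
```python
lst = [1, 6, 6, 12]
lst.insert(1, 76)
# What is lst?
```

[1, 76, 6, 6, 12]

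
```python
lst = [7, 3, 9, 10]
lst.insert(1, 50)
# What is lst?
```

[7, 50, 3, 9, 10]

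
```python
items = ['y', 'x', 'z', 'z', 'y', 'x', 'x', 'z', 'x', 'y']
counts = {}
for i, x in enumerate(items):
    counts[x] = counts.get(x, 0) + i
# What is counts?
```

Initial: counts = {}, items = ['y', 'x', 'z', 'z', 'y', 'x', 'x', 'z', 'x', 'y']
i=0, x='y': counts = {'y': 0}
i=1, x='x': counts = {'y': 0, 'x': 1}
i=2, x='z': counts = {'y': 0, 'x': 1, 'z': 2}
i=3, x='z': counts = {'y': 0, 'x': 1, 'z': 5}
i=4, x='y': counts = {'y': 4, 'x': 1, 'z': 5}
i=5, x='x': counts = {'y': 4, 'x': 6, 'z': 5}
i=6, x='x': counts = {'y': 4, 'x': 12, 'z': 5}
i=7, x='z': counts = {'y': 4, 'x': 12, 'z': 12}
i=8, x='x': counts = {'y': 4, 'x': 20, 'z': 12}
i=9, x='y': counts = {'y': 13, 'x': 20, 'z': 12}

{'y': 13, 'x': 20, 'z': 12}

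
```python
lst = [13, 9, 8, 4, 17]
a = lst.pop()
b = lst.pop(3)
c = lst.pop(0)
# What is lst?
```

After line 1: lst = [13, 9, 8, 4, 17]
After line 2 (pop() -> a = 17): lst = [13, 9, 8, 4]
After line 3 (pop(3) -> b = 4): lst = [13, 9, 8]
After line 4 (pop(0) -> c = 13): lst = [9, 8]

[9, 8]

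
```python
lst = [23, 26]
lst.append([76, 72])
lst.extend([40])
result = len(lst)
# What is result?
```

After line 1: lst = [23, 26]
After line 2 (append adds [76, 72] as single element): lst = [23, 26, [76, 72]]
After line 3 (extend unpacks [40], adds 40): lst = [23, 26, [76, 72], 40]
After line 4: result = len(lst) = 4

4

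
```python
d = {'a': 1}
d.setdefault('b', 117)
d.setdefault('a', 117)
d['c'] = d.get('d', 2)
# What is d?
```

After line 1: d = {'a': 1}
After line 2 (setdefault adds 'b'=117): d = {'a': 1, 'b': 117}
After line 3 (setdefault 'a' no-op, already exists): d = {'a': 1, 'b': 117}
After line 4 (get('d', 2) returns default since 'd' not in d): d = {'a': 1, 'b': 117, 'c': 2}

{'a': 1, 'b': 117, 'c': 2}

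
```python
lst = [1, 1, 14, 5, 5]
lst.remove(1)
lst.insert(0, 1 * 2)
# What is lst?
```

After line 1: lst = [1, 1, 14, 5, 5]
After line 2 (remove first 1): lst = [1, 14, 5, 5]
After line 3 (insert 2 at index 0): lst = [2, 1, 14, 5, 5]

[2, 1, 14, 5, 5]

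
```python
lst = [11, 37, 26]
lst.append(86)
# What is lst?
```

[11, 37, 26, 86]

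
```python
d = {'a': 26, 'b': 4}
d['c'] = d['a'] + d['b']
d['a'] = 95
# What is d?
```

After line 1: d = {'a': 26, 'b': 4}
After line 2 (d['c'] = 26 + 4): d = {'a': 26, 'b': 4, 'c': 30}
After line 3: d = {'a': 95, 'b': 4, 'c': 30}

{'a': 95, 'b': 4, 'c': 30}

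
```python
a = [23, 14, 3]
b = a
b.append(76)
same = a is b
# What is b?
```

After line 1: a = [23, 14, 3]
After line 2 (b = a is an alias, same object): a = [23, 14, 3], b = [23, 14, 3]
After line 3 (b.append mutates the shared list): a = [23, 14, 3, 76], b = [23, 14, 3, 76]
After line 4 (same = a is b; same object -> True): same = True

[23, 14, 3, 76]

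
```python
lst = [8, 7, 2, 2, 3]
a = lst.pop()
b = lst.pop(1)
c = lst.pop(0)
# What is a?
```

After line 1: lst = [8, 7, 2, 2, 3]
After line 2 (pop() -> a = 3): lst = [8, 7, 2, 2]
After line 3 (pop(1) -> b = 7): lst = [8, 2, 2]
After line 4 (pop(0) -> c = 8): lst = [2, 2]

3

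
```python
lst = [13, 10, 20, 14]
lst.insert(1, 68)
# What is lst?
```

[13, 68, 10, 20, 14]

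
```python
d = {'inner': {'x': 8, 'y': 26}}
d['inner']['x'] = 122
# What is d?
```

After line 1: d = {'inner': {'x': 8, 'y': 26}}
After line 2 (inner x overwritten): d = {'inner': {'x': 122, 'y': 26}}

{'inner': {'x': 122, 'y': 26}}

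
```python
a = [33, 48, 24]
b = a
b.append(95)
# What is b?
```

After line 1: a = [33, 48, 24]
After line 2 (b = a is an alias, same object): a = [33, 48, 24], b = [33, 48, 24]
After line 3 (b.append mutates the shared list): a = [33, 48, 24, 95], b = [33, 48, 24, 95]

[33, 48, 24, 95]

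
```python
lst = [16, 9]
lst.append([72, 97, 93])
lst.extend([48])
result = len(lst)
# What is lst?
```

After line 1: lst = [16, 9]
After line 2 (append adds [72, 97, 93] as single element): lst = [16, 9, [72, 97, 93]]
After line 3 (extend unpacks [48], adds 48): lst = [16, 9, [72, 97, 93], 48]
After line 4: result = len(lst) = 4

[16, 9, [72, 97, 93], 48]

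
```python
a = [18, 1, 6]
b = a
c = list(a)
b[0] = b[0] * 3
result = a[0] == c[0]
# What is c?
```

After line 1: a = [18, 1, 6]
After line 2 (b = a, alias): a = [18, 1, 6], b = [18, 1, 6]
After line 3 (c = list(a) is a copy, new object): c = [18, 1, 6]
After line 4 (b[0] = 18 * 3 = 54; mutates shared a/b): a = b = [54, 1, 6], c = [18, 1, 6]
After line 5 (a[0] = 54, c[0] = 18; result = False)

[18, 1, 6]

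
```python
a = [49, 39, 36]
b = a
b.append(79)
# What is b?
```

After line 1: a = [49, 39, 36]
After line 2 (b = a is an alias, same object): a = [49, 39, 36], b = [49, 39, 36]
After line 3 (b.append mutates the shared list): a = [49, 39, 36, 79], b = [49, 39, 36, 79]

[49, 39, 36, 79]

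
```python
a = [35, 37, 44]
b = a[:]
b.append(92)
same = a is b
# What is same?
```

After line 1: a = [35, 37, 44]
After line 2 (b = a[:] is a shallow copy, new object): a = [35, 37, 44], b = [35, 37, 44]
After line 3 (append only mutates b): a = [35, 37, 44], b = [35, 37, 44, 92]
After line 4 (same = a is b; different objects -> False): same = False

False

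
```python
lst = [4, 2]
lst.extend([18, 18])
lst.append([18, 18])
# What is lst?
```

After line 1: lst = [4, 2]
After line 2 (extend unpacks [18, 18]): lst = [4, 2, 18, 18]
After line 3 (append adds [18, 18] as single element): lst = [4, 2, 18, 18, [18, 18]]

[4, 2, 18, 18, [18, 18]]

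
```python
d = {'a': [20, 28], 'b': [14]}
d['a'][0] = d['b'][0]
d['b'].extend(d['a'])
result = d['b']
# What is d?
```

After line 1: d = {'a': [20, 28], 'b': [14]}
After line 2 (a[0] = b[0] = 14): d = {'a': [14, 28], 'b': [14]}
After line 3 (b.extend(a) appends [14, 28]): d = {'a': [14, 28], 'b': [14, 14, 28]}
After line 4: result = d['b'] = [14, 14, 28]

{'a': [14, 28], 'b': [14, 14, 28]}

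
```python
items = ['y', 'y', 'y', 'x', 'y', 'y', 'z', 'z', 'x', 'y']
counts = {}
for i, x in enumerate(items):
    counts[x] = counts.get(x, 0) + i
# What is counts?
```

Initial: counts = {}, items = ['y', 'y', 'y', 'x', 'y', 'y', 'z', 'z', 'x', 'y']
i=0, x='y': counts = {'y': 0}
i=1, x='y': counts = {'y': 1}
i=2, x='y': counts = {'y': 3}
i=3, x='x': counts = {'y': 3, 'x': 3}
i=4, x='y': counts = {'y': 7, 'x': 3}
i=5, x='y': counts = {'y': 12, 'x': 3}
i=6, x='z': counts = {'y': 12, 'x': 3, 'z': 6}
i=7, x='z': counts = {'y': 12, 'x': 3, 'z': 13}
i=8, x='x': counts = {'y': 12, 'x': 11, 'z': 13}
i=9, x='y': counts = {'y': 21, 'x': 11, 'z': 13}

{'y': 21, 'x': 11, 'z': 13}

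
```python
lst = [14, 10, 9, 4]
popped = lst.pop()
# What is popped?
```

4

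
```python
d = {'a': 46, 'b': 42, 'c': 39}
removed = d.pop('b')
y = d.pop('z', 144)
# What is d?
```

After line 1: d = {'a': 46, 'b': 42, 'c': 39}
After line 2 (pop 'b' returns 42): d = {'a': 46, 'c': 39}, removed = 42
After line 3 (pop 'z' missing, returns default 144): d = {'a': 46, 'c': 39}, y = 144

{'a': 46, 'c': 39}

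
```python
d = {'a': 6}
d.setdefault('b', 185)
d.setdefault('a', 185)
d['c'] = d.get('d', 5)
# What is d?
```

After line 1: d = {'a': 6}
After line 2 (setdefault adds 'b'=185): d = {'a': 6, 'b': 185}
After line 3 (setdefault 'a' no-op, already exists): d = {'a': 6, 'b': 185}
After line 4 (get('d', 5) returns default since 'd' not in d): d = {'a': 6, 'b': 185, 'c': 5}

{'a': 6, 'b': 185, 'c': 5}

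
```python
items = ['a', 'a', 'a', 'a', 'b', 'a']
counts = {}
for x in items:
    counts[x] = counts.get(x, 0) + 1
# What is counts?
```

Initial: counts = {}, items = ['a', 'a', 'a', 'a', 'b', 'a']
See 'a': counts = {'a': 1}
See 'a': counts = {'a': 2}
See 'a': counts = {'a': 3}
See 'a': counts = {'a': 4}
See 'b': counts = {'a': 4, 'b': 1}
See 'a': counts = {'a': 5, 'b': 1}

{'a': 5, 'b': 1}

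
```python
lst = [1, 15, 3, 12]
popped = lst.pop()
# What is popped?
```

12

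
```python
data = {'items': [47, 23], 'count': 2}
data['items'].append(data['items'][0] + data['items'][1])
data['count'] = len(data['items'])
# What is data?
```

After line 1: data = {'items': [47, 23], 'count': 2}
After line 2 (append 47 + 23 = 70): data = {'items': [47, 23, 70], 'count': 2}
After line 3 (count = len(items) = 3): data = {'items': [47, 23, 70], 'count': 3}

{'items': [47, 23, 70], 'count': 3}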